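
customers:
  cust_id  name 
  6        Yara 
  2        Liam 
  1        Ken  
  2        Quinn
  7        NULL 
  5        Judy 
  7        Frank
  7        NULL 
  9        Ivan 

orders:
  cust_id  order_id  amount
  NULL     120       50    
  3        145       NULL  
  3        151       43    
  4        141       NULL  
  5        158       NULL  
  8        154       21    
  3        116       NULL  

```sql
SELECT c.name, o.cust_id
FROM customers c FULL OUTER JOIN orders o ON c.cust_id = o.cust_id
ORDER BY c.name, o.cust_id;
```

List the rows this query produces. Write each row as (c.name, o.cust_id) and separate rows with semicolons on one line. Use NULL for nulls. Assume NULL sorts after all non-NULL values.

(Frank, NULL); (Ivan, NULL); (Judy, 5); (Ken, NULL); (Liam, NULL); (Quinn, NULL); (Yara, NULL); (NULL, 3); (NULL, 3); (NULL, 3); (NULL, 4); (NULL, 8); (NULL, NULL); (NULL, NULL); (NULL, NULL)

FULL OUTER JOIN keeps every row from both sides; unmatched rows get NULL for the other side's columns.
Matching on c.cust_id = o.cust_id. A NULL in a compared column never satisfies the condition.
- c[0] cust_id=6 → no match; kept with NULLs on the o side.
- c[1] cust_id=2 → no match; kept with NULLs on the o side.
- c[2] cust_id=1 → no match; kept with NULLs on the o side.
- c[3] cust_id=2 → no match; kept with NULLs on the o side.
- c[4] cust_id=7 → no match; kept with NULLs on the o side.
- c[5] cust_id=5 → 1 match(es) in o → 1 row(s).
- c[6] cust_id=7 → no match; kept with NULLs on the o side.
- c[7] cust_id=7 → no match; kept with NULLs on the o side.
- c[8] cust_id=9 → no match; kept with NULLs on the o side.
- plus 6 unmatched o row(s), each kept with NULL c columns.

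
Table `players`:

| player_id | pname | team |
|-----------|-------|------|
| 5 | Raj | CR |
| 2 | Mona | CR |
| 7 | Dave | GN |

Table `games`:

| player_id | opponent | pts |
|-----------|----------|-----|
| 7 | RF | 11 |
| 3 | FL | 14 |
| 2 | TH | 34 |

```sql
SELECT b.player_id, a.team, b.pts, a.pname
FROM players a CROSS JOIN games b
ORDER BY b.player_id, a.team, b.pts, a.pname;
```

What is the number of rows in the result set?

9

CROSS JOIN pairs every row of `players` with every row of `games`: 3 × 3 = 9 rows.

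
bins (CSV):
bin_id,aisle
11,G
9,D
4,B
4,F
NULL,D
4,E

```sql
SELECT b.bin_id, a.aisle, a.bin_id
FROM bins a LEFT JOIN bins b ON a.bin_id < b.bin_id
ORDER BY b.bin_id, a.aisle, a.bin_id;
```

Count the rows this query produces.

LEFT JOIN keeps every row from `bins a`; unmatched rows get NULL for `bins b`'s columns.
Matching on a.bin_id < b.bin_id. A NULL in a compared column never satisfies the condition.
Matched pairs: 7; unmatched a rows kept: 2.
Total: 7 matched + 2 padded = 9 rows.

9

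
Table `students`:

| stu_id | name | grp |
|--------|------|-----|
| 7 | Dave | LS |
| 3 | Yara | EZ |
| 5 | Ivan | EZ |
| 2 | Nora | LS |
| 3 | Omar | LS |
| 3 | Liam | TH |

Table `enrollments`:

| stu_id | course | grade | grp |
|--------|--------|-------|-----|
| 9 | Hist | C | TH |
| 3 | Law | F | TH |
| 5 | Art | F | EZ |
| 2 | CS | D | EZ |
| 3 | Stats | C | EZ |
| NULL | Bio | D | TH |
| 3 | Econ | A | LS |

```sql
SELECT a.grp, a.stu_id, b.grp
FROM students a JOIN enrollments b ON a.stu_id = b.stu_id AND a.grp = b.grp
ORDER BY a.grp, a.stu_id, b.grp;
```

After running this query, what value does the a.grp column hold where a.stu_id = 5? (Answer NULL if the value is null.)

INNER JOIN keeps only pairs where the ON condition holds.
Matching on a.stu_id = b.stu_id AND a.grp = b.grp. A NULL in a compared column never satisfies the condition.
- stu_id=7, grp=LS: no matching b row, dropped.
- stu_id=3, grp=EZ: 1 matching b row(s), so 1 row(s) emitted.
- stu_id=5, grp=EZ: 1 matching b row(s), so 1 row(s) emitted.
- stu_id=2, grp=LS: no matching b row, dropped.
- stu_id=3, grp=LS: 1 matching b row(s), so 1 row(s) emitted.
- stu_id=3, grp=TH: 1 matching b row(s), so 1 row(s) emitted.

EZ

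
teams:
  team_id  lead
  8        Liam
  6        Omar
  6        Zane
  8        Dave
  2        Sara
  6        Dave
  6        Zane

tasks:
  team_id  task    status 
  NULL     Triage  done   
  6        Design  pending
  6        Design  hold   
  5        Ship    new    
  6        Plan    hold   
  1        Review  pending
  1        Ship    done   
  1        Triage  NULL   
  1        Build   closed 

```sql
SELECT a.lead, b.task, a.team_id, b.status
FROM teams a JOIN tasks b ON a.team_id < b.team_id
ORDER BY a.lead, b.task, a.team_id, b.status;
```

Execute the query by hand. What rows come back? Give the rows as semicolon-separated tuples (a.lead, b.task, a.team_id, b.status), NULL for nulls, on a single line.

(Sara, Design, 2, hold); (Sara, Design, 2, pending); (Sara, Plan, 2, hold); (Sara, Ship, 2, new)

INNER JOIN keeps only pairs where the ON condition holds.
Matching on a.team_id < b.team_id. A NULL in a compared column never satisfies the condition.
- a (team_id=8) has no partner → excluded.
- a (team_id=6) has no partner → excluded.
- a (team_id=6) has no partner → excluded.
- a (team_id=8) has no partner → excluded.
- a (team_id=2) pairs with 4 row(s) of b.
- a (team_id=6) has no partner → excluded.
- a (team_id=6) has no partner → excluded.
After projecting and ordering:
a.lead | b.task | a.team_id | b.status
Sara | Design | 2 | hold
Sara | Design | 2 | pending
Sara | Plan | 2 | hold
Sara | Ship | 2 | new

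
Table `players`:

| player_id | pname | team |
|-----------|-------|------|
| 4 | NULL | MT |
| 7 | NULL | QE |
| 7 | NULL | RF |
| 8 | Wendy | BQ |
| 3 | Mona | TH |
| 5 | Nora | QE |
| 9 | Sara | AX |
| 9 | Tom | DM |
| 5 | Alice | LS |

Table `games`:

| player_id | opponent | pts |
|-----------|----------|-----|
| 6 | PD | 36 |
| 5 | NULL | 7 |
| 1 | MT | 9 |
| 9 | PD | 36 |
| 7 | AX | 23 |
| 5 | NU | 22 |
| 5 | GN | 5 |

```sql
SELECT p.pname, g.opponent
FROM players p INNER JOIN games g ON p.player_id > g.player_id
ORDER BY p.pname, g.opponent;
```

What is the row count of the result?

32

INNER JOIN keeps only pairs where the ON condition holds.
Matching on p.player_id > g.player_id.
- player_id=4: 1 matching g row(s), so 1 row(s) emitted.
- player_id=7: 5 matching g row(s), so 5 row(s) emitted.
- player_id=7: 5 matching g row(s), so 5 row(s) emitted.
- player_id=8: 6 matching g row(s), so 6 row(s) emitted.
- player_id=3: 1 matching g row(s), so 1 row(s) emitted.
- player_id=5: 1 matching g row(s), so 1 row(s) emitted.
- player_id=9: 6 matching g row(s), so 6 row(s) emitted.
- player_id=9: 6 matching g row(s), so 6 row(s) emitted.
- player_id=5: 1 matching g row(s), so 1 row(s) emitted.
Total: 32 rows.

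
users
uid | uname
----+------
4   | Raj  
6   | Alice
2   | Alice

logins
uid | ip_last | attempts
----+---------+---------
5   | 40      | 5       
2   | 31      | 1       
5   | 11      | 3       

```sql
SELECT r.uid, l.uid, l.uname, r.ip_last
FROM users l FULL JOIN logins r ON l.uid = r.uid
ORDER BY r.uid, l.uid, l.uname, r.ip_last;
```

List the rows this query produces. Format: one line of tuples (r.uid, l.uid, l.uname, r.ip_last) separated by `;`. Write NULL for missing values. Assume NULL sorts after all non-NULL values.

(2, 2, Alice, 31); (5, NULL, NULL, 11); (5, NULL, NULL, 40); (NULL, 4, Raj, NULL); (NULL, 6, Alice, NULL)

FULL OUTER JOIN keeps every row from both sides; unmatched rows get NULL for the other side's columns.
Matching on l.uid = r.uid.
- uid=4: no r row matches, row kept with r columns NULL.
- uid=6: no r row matches, row kept with r columns NULL.
- uid=2: 1 matching r row(s), so 1 row(s) emitted.
- 2 r row(s) had no l match → kept, l columns NULL.
After projecting and ordering:
r.uid | l.uid | l.uname | r.ip_last
2 | 2 | Alice | 31
5 | NULL | NULL | 11
5 | NULL | NULL | 40
NULL | 4 | Raj | NULL
NULL | 6 | Alice | NULL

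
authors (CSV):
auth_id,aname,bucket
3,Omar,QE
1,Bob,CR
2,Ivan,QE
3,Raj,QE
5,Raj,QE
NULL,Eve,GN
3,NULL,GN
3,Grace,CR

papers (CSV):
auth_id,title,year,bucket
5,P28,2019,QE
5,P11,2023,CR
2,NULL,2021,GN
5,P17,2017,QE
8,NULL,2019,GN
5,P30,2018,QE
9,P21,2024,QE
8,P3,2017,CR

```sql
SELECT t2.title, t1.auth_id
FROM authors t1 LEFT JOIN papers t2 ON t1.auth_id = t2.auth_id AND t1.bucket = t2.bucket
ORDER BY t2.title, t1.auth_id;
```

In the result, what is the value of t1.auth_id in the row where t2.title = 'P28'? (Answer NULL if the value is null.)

LEFT JOIN keeps every row from `authors`; unmatched rows get NULL for `papers`'s columns.
Matching on t1.auth_id = t2.auth_id AND t1.bucket = t2.bucket. A NULL in a compared column never satisfies the condition.
- auth_id=3, bucket=QE: no t2 row matches, row kept with t2 columns NULL.
- auth_id=1, bucket=CR: no t2 row matches, row kept with t2 columns NULL.
- auth_id=2, bucket=QE: no t2 row matches, row kept with t2 columns NULL.
- auth_id=3, bucket=QE: no t2 row matches, row kept with t2 columns NULL.
- auth_id=5, bucket=QE: 3 matching t2 row(s), so 3 row(s) emitted.
- auth_id=NULL, bucket=GN: no t2 row matches, row kept with t2 columns NULL.
- auth_id=3, bucket=GN: no t2 row matches, row kept with t2 columns NULL.
- auth_id=3, bucket=CR: no t2 row matches, row kept with t2 columns NULL.

5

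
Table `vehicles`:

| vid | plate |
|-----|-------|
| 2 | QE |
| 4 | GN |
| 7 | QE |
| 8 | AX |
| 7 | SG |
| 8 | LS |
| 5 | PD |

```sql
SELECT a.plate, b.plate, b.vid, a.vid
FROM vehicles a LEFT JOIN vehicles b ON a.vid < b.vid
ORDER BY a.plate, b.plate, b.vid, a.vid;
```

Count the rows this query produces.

21

LEFT JOIN keeps every row from `vehicles a`; unmatched rows get NULL for `vehicles b`'s columns.
Matching on a.vid < b.vid.
- a[0] vid=2 → 6 match(es) in b → 6 row(s).
- a[1] vid=4 → 5 match(es) in b → 5 row(s).
- a[2] vid=7 → 2 match(es) in b → 2 row(s).
- a[3] vid=8 → no match; kept with NULLs on the b side.
- a[4] vid=7 → 2 match(es) in b → 2 row(s).
- a[5] vid=8 → no match; kept with NULLs on the b side.
- a[6] vid=5 → 4 match(es) in b → 4 row(s).
Total: 19 matched + 2 padded = 21 rows.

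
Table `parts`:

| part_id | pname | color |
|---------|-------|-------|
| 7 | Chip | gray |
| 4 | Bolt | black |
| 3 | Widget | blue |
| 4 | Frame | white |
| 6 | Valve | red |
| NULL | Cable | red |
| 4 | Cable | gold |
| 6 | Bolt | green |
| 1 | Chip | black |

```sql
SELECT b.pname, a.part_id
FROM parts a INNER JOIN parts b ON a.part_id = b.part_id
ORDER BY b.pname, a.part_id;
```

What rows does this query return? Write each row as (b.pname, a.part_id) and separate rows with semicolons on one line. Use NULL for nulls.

(Bolt, 4); (Bolt, 4); (Bolt, 4); (Bolt, 6); (Bolt, 6); (Cable, 4); (Cable, 4); (Cable, 4); (Chip, 1); (Chip, 7); (Frame, 4); (Frame, 4); (Frame, 4); (Valve, 6); (Valve, 6); (Widget, 3)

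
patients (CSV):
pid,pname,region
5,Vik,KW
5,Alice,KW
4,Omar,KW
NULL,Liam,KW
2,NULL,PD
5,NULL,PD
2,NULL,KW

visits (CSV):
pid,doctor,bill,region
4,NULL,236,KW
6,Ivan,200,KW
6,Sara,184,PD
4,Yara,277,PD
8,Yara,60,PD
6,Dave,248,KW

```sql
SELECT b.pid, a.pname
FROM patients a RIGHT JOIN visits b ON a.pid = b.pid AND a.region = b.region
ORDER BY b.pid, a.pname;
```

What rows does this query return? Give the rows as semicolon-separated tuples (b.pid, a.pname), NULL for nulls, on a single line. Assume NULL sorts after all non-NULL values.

(4, Omar); (4, NULL); (6, NULL); (6, NULL); (6, NULL); (8, NULL)

RIGHT JOIN keeps every row from `visits`; unmatched rows get NULL for `patients`'s columns.
Matching on a.pid = b.pid AND a.region = b.region. A NULL in a compared column never satisfies the condition.
- a[0] pid=5, region=KW → no match.
- a[1] pid=5, region=KW → no match.
- a[2] pid=4, region=KW → 1 match(es) in b → 1 row(s).
- a[3] pid=NULL, region=KW → no match.
- a[4] pid=2, region=PD → no match.
- a[5] pid=5, region=PD → no match.
- a[6] pid=2, region=KW → no match.
- 5 b row(s) had no a match → kept, a columns NULL.
After projecting and ordering:
b.pid | a.pname
4 | Omar
4 | NULL
6 | NULL
6 | NULL
6 | NULL
8 | NULL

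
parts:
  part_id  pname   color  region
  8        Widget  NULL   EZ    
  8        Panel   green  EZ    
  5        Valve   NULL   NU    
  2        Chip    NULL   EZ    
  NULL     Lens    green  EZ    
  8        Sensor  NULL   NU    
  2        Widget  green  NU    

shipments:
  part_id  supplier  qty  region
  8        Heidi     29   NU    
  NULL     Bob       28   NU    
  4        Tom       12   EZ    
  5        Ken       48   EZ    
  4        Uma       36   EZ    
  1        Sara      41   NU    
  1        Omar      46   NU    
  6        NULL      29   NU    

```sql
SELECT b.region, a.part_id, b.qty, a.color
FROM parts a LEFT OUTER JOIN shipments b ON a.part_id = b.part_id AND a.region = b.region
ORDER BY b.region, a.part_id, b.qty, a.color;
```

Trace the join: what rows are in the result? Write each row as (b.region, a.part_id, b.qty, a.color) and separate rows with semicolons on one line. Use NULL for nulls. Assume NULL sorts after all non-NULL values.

(NU, 8, 29, NULL); (NULL, 2, NULL, green); (NULL, 2, NULL, NULL); (NULL, 5, NULL, NULL); (NULL, 8, NULL, green); (NULL, 8, NULL, NULL); (NULL, NULL, NULL, green)

LEFT JOIN keeps every row from `parts`; unmatched rows get NULL for `shipments`'s columns.
Matching on a.part_id = b.part_id AND a.region = b.region. A NULL in a compared column never satisfies the condition.
Matched pairs: 1; unmatched a rows kept: 6.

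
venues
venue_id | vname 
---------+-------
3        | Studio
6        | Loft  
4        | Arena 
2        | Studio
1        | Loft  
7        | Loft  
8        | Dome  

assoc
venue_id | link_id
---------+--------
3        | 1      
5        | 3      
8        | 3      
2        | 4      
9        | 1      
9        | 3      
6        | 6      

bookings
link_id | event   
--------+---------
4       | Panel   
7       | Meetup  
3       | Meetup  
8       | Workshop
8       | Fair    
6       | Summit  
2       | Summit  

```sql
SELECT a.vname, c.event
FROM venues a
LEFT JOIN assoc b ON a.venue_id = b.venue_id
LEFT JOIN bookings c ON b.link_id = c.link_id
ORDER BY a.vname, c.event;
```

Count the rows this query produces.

Evaluate left to right. First `venues a LEFT JOIN assoc b` on venue_id: 7 row(s).
Then LEFT JOIN `bookings c` on link_id: each of those 7 rows is kept; rows whose b.link_id has no match in c get NULL for c's columns.
Result: 7 row(s).

7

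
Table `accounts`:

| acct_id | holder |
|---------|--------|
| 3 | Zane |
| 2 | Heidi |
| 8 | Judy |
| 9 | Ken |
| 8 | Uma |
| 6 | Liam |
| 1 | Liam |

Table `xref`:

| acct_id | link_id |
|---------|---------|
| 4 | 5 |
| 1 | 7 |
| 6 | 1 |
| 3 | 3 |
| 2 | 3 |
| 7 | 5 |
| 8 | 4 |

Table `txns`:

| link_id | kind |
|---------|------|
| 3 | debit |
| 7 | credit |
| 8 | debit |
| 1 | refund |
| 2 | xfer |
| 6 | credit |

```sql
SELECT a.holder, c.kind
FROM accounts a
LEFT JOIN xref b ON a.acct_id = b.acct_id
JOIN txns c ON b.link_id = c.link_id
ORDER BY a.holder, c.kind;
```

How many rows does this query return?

Joins associate left-to-right: accounts LEFT JOIN xref on acct_id gives 7 intermediate row(s).
Then INNER JOIN `txns c` on link_id: keep only rows whose b.link_id appears in c.
Result: 4 row(s).

4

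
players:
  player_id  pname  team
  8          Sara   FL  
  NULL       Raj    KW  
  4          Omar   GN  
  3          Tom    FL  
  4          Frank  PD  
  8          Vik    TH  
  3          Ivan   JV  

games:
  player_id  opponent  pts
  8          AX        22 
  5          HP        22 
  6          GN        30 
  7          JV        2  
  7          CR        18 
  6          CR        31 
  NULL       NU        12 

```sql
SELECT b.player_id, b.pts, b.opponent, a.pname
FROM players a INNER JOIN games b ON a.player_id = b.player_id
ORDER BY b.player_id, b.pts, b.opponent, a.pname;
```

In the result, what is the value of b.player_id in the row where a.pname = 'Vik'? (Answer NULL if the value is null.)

8

INNER JOIN keeps only pairs where the ON condition holds.
Matching on a.player_id = b.player_id. A NULL in a compared column never satisfies the condition.
Matched pairs: 2.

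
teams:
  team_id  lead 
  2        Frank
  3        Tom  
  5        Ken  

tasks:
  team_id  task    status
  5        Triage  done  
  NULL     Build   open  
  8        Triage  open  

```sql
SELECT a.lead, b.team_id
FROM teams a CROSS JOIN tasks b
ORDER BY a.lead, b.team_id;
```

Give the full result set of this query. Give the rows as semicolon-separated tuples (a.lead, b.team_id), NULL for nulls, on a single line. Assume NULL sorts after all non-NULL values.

CROSS JOIN pairs every row of `teams` with every row of `tasks`: 3 × 3 = 9 rows.

(Frank, 5); (Frank, 8); (Frank, NULL); (Ken, 5); (Ken, 8); (Ken, NULL); (Tom, 5); (Tom, 8); (Tom, NULL)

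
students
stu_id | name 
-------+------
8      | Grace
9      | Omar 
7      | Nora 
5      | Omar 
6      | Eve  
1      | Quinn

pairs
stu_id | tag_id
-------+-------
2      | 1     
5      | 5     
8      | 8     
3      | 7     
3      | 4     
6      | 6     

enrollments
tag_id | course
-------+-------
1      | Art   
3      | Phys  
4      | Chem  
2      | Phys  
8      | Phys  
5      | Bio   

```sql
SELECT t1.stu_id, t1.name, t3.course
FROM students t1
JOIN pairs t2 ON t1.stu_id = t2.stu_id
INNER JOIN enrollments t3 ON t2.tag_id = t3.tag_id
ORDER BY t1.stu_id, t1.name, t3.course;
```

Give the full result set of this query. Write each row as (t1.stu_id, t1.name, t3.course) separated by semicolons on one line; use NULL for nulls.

(5, Omar, Bio); (8, Grace, Phys)

Step 1 — t1 INNER JOIN t2 on stu_id → 3 row(s).
Then INNER JOIN `enrollments t3` on tag_id: keep only rows whose t2.tag_id appears in t3.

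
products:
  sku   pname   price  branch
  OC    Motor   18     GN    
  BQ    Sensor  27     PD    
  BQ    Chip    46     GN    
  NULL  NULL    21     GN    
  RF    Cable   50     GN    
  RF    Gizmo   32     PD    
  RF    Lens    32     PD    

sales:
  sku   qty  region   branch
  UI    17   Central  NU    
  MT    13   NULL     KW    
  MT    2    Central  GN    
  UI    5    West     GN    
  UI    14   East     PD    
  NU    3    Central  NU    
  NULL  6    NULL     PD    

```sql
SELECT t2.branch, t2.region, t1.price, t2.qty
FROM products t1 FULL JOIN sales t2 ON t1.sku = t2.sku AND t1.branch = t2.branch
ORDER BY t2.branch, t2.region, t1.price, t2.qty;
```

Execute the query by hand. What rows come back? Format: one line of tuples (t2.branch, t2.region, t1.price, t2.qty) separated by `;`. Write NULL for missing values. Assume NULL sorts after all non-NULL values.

FULL OUTER JOIN keeps every row from both sides; unmatched rows get NULL for the other side's columns.
Matching on t1.sku = t2.sku AND t1.branch = t2.branch. A NULL in a compared column never satisfies the condition.
- t1[0] sku=OC, branch=GN → no match; kept with NULLs on the t2 side.
- t1[1] sku=BQ, branch=PD → no match; kept with NULLs on the t2 side.
- t1[2] sku=BQ, branch=GN → no match; kept with NULLs on the t2 side.
- t1[3] sku=NULL, branch=GN → no match; kept with NULLs on the t2 side.
- t1[4] sku=RF, branch=GN → no match; kept with NULLs on the t2 side.
- t1[5] sku=RF, branch=PD → no match; kept with NULLs on the t2 side.
- t1[6] sku=RF, branch=PD → no match; kept with NULLs on the t2 side.
- 7 t2 row(s) had no t1 match → kept, t1 columns NULL.

(GN, Central, NULL, 2); (GN, West, NULL, 5); (KW, NULL, NULL, 13); (NU, Central, NULL, 3); (NU, Central, NULL, 17); (PD, East, NULL, 14); (PD, NULL, NULL, 6); (NULL, NULL, 18, NULL); (NULL, NULL, 21, NULL); (NULL, NULL, 27, NULL); (NULL, NULL, 32, NULL); (NULL, NULL, 32, NULL); (NULL, NULL, 46, NULL); (NULL, NULL, 50, NULL)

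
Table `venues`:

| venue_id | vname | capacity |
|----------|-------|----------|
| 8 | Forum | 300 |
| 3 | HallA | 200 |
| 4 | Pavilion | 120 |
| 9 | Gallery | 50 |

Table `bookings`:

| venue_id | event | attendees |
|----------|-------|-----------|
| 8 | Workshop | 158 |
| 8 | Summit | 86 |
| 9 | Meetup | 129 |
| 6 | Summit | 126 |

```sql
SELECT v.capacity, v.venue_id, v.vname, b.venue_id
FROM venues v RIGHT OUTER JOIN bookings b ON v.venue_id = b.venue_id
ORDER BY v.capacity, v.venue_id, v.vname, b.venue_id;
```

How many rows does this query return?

4

RIGHT JOIN keeps every row from `bookings`; unmatched rows get NULL for `venues`'s columns.
Matching on v.venue_id = b.venue_id.
- v row (venue_id=8): matches 2 b row(s) → 2 output row(s).
- v row (venue_id=3): no match.
- v row (venue_id=4): no match.
- v row (venue_id=9): matches 1 b row(s) → 1 output row(s).
- plus 1 unmatched b row(s), each kept with NULL v columns.
Total: 3 matched + 1 padded = 4 rows.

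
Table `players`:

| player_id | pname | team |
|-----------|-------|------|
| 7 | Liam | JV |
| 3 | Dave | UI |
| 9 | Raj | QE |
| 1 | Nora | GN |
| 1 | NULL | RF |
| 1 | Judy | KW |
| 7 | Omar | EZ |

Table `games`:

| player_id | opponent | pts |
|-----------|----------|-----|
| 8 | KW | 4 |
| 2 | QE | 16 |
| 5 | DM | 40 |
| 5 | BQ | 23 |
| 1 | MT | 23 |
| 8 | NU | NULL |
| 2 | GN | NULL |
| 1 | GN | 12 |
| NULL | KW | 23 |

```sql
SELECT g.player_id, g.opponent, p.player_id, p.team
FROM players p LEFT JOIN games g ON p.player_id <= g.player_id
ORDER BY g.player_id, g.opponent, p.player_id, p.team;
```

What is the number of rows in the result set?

33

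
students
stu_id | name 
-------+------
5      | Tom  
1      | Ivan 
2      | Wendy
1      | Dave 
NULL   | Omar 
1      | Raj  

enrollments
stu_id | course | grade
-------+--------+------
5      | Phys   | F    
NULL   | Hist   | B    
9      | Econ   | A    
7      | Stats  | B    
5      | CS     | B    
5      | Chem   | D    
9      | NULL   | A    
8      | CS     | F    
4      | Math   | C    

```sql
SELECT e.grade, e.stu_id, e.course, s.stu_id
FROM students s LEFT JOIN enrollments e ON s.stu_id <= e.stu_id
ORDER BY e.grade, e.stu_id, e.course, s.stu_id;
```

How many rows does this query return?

40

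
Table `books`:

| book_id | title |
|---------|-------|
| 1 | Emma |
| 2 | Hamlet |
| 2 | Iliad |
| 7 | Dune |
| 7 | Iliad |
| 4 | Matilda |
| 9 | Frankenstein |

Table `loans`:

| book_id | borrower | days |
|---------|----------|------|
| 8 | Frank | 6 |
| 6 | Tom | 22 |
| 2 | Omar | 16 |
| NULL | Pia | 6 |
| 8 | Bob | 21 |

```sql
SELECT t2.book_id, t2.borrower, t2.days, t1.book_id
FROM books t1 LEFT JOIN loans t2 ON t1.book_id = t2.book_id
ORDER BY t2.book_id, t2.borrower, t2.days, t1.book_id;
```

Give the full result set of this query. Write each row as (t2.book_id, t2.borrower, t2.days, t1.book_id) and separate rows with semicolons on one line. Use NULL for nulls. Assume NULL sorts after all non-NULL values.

(2, Omar, 16, 2); (2, Omar, 16, 2); (NULL, NULL, NULL, 1); (NULL, NULL, NULL, 4); (NULL, NULL, NULL, 7); (NULL, NULL, NULL, 7); (NULL, NULL, NULL, 9)

LEFT JOIN keeps every row from `books`; unmatched rows get NULL for `loans`'s columns.
Matching on t1.book_id = t2.book_id. A NULL in a compared column never satisfies the condition.
- t1 row (book_id=1): no match → kept, t2 columns NULL.
- t1 row (book_id=2): matches 1 t2 row(s) → 1 output row(s).
- t1 row (book_id=2): matches 1 t2 row(s) → 1 output row(s).
- t1 row (book_id=7): no match → kept, t2 columns NULL.
- t1 row (book_id=7): no match → kept, t2 columns NULL.
- t1 row (book_id=4): no match → kept, t2 columns NULL.
- t1 row (book_id=9): no match → kept, t2 columns NULL.
After projecting and ordering:
t2.book_id | t2.borrower | t2.days | t1.book_id
2 | Omar | 16 | 2
2 | Omar | 16 | 2
NULL | NULL | NULL | 1
NULL | NULL | NULL | 4
NULL | NULL | NULL | 7
NULL | NULL | NULL | 7
NULL | NULL | NULL | 9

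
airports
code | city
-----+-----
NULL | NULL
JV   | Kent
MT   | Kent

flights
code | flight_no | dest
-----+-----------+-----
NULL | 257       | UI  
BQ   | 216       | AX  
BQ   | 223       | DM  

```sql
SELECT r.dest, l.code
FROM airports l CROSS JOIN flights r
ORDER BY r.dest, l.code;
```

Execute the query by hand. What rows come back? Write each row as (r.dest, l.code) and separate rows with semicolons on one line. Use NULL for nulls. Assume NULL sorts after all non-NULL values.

(AX, JV); (AX, MT); (AX, NULL); (DM, JV); (DM, MT); (DM, NULL); (UI, JV); (UI, MT); (UI, NULL)

CROSS JOIN pairs every row of `airports` with every row of `flights`: 3 × 3 = 9 rows.
After projecting and ordering:
r.dest | l.code
AX | JV
AX | MT
AX | NULL
DM | JV
DM | MT
DM | NULL
UI | JV
UI | MT
UI | NULL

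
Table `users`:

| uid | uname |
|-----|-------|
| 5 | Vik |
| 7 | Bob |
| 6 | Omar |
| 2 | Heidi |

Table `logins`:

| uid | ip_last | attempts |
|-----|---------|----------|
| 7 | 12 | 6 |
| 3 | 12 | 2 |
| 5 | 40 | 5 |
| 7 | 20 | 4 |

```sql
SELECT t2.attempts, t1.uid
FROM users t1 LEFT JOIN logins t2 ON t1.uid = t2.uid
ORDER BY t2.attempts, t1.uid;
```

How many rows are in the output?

LEFT JOIN keeps every row from `users`; unmatched rows get NULL for `logins`'s columns.
Matching on t1.uid = t2.uid.
- t1 row (uid=5): matches 1 t2 row(s) → 1 output row(s).
- t1 row (uid=7): matches 2 t2 row(s) → 2 output row(s).
- t1 row (uid=6): no match → kept, t2 columns NULL.
- t1 row (uid=2): no match → kept, t2 columns NULL.
Total: 3 matched + 2 padded = 5 rows.

5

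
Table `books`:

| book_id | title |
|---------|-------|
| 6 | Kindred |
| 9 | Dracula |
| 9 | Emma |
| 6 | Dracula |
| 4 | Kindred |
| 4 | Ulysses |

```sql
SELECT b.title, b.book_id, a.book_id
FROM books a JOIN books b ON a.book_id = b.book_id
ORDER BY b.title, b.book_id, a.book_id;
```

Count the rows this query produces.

INNER JOIN keeps only pairs where the ON condition holds.
Matching on a.book_id = b.book_id.
- a row (book_id=6): matches 2 b row(s) → 2 output row(s).
- a row (book_id=9): matches 2 b row(s) → 2 output row(s).
- a row (book_id=9): matches 2 b row(s) → 2 output row(s).
- a row (book_id=6): matches 2 b row(s) → 2 output row(s).
- a row (book_id=4): matches 2 b row(s) → 2 output row(s).
- a row (book_id=4): matches 2 b row(s) → 2 output row(s).
Total: 12 rows.

12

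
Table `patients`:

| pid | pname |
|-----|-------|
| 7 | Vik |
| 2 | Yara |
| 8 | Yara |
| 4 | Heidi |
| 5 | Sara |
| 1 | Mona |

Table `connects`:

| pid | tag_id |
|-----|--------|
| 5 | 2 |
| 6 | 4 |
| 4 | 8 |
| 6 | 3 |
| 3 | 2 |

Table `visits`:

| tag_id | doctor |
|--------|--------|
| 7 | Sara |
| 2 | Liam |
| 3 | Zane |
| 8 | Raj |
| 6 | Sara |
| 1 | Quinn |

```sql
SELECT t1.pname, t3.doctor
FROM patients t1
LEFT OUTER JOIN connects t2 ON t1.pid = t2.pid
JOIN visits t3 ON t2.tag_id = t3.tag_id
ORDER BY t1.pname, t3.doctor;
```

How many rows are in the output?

Evaluate left to right. First `patients t1 LEFT JOIN connects t2` on pid: 6 row(s).
Then INNER JOIN `visits t3` on tag_id: keep only rows whose t2.tag_id appears in t3.
Result: 2 row(s).

2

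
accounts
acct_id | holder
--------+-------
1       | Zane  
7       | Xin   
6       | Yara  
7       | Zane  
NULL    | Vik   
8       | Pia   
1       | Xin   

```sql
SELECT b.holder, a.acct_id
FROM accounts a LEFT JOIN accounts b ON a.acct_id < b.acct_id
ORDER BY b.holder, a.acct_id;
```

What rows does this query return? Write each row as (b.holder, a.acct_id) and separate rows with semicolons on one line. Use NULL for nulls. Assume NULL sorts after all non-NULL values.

(Pia, 1); (Pia, 1); (Pia, 6); (Pia, 7); (Pia, 7); (Xin, 1); (Xin, 1); (Xin, 6); (Yara, 1); (Yara, 1); (Zane, 1); (Zane, 1); (Zane, 6); (NULL, 8); (NULL, NULL)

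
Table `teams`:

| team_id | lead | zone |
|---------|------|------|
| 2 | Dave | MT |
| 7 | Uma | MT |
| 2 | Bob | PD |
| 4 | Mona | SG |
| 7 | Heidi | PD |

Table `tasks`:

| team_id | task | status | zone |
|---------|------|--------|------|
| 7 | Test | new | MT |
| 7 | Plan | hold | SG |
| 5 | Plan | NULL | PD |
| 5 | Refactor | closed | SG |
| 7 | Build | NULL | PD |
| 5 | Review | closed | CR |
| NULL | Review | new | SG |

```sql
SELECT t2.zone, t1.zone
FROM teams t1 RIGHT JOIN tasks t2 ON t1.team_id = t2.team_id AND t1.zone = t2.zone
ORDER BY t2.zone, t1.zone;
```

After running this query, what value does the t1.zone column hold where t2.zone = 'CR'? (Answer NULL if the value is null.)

RIGHT JOIN keeps every row from `tasks`; unmatched rows get NULL for `teams`'s columns.
Matching on t1.team_id = t2.team_id AND t1.zone = t2.zone. A NULL in a compared column never satisfies the condition.
- t1[0] team_id=2, zone=MT → no match.
- t1[1] team_id=7, zone=MT → 1 match(es) in t2 → 1 row(s).
- t1[2] team_id=2, zone=PD → no match.
- t1[3] team_id=4, zone=SG → no match.
- t1[4] team_id=7, zone=PD → 1 match(es) in t2 → 1 row(s).
- plus 5 unmatched t2 row(s), each kept with NULL t1 columns.

NULL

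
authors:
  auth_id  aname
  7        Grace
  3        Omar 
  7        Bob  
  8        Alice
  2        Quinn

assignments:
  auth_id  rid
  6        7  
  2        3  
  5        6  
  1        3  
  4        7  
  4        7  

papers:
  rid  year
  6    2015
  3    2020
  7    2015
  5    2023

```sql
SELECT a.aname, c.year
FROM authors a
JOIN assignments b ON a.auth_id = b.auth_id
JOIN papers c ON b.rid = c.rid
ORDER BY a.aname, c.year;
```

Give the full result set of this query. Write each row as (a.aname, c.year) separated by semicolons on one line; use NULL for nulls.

(Quinn, 2020)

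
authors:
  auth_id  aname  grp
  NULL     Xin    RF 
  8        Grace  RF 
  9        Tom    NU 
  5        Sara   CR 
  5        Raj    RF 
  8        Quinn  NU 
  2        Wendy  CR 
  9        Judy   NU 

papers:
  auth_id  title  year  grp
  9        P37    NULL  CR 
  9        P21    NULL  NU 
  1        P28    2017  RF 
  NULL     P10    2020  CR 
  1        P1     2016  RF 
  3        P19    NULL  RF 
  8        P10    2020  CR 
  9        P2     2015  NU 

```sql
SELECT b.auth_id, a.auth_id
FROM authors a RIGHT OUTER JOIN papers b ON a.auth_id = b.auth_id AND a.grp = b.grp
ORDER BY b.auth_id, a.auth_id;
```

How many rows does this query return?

10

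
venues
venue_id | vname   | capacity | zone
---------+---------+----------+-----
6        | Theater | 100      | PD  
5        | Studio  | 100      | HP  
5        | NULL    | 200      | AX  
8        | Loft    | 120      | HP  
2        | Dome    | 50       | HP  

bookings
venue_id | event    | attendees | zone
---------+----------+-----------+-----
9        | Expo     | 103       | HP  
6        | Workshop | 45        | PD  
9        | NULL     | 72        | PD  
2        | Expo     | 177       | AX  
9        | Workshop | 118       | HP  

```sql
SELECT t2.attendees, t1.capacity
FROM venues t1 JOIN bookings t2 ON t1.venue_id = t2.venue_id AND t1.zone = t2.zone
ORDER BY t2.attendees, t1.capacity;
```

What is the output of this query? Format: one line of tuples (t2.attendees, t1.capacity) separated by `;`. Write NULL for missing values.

(45, 100)

INNER JOIN keeps only pairs where the ON condition holds.
Matching on t1.venue_id = t2.venue_id AND t1.zone = t2.zone.
- t1 (venue_id=6, zone=PD) pairs with 1 row(s) of t2.
- t1 (venue_id=5, zone=HP) has no partner → excluded.
- t1 (venue_id=5, zone=AX) has no partner → excluded.
- t1 (venue_id=8, zone=HP) has no partner → excluded.
- t1 (venue_id=2, zone=HP) has no partner → excluded.
After projecting and ordering:
t2.attendees | t1.capacity
45 | 100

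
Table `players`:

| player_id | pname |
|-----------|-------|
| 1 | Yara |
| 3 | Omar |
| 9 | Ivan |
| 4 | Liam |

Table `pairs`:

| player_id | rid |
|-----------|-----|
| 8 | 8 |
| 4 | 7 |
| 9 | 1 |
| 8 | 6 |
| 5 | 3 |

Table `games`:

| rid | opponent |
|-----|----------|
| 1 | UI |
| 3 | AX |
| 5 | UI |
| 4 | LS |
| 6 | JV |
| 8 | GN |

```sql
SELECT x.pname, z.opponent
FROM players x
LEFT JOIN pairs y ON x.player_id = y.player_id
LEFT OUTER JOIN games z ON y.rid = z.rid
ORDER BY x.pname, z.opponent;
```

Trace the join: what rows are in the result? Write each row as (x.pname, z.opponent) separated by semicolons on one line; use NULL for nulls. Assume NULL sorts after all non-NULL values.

Evaluate left to right. First `players x LEFT JOIN pairs y` on player_id: 4 row(s).
Then LEFT JOIN `games z` on rid: each of those 4 rows is kept; rows whose y.rid has no match in z get NULL for z's columns.

(Ivan, UI); (Liam, NULL); (Omar, NULL); (Yara, NULL)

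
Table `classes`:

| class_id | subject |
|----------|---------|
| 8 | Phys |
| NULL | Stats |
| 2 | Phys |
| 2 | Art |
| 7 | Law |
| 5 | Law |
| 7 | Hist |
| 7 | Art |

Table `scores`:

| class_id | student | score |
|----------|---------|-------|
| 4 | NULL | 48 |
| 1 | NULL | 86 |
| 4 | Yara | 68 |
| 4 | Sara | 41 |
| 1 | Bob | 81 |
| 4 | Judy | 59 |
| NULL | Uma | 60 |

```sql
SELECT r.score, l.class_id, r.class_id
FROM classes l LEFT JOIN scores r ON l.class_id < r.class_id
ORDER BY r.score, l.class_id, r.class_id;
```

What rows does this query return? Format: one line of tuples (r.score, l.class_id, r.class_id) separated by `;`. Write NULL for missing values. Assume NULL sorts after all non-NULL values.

(41, 2, 4); (41, 2, 4); (48, 2, 4); (48, 2, 4); (59, 2, 4); (59, 2, 4); (68, 2, 4); (68, 2, 4); (NULL, 5, NULL); (NULL, 7, NULL); (NULL, 7, NULL); (NULL, 7, NULL); (NULL, 8, NULL); (NULL, NULL, NULL)

LEFT JOIN keeps every row from `classes`; unmatched rows get NULL for `scores`'s columns.
Matching on l.class_id < r.class_id. A NULL in a compared column never satisfies the condition.
Matched pairs: 8; unmatched l rows kept: 6.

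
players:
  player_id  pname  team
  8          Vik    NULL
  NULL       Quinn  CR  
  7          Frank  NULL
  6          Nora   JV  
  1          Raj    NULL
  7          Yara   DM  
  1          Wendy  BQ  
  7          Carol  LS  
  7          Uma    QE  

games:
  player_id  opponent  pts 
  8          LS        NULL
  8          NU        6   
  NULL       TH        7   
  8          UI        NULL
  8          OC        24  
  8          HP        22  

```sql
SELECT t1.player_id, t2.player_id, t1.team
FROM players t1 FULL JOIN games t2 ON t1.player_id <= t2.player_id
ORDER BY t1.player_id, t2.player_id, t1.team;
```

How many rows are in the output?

42

FULL OUTER JOIN keeps every row from both sides; unmatched rows get NULL for the other side's columns.
Matching on t1.player_id <= t2.player_id. A NULL in a compared column never satisfies the condition.
Matched pairs: 40; unmatched t1 rows kept: 1; unmatched t2 rows kept: 1.
Total: 40 matched + 2 padded = 42 rows.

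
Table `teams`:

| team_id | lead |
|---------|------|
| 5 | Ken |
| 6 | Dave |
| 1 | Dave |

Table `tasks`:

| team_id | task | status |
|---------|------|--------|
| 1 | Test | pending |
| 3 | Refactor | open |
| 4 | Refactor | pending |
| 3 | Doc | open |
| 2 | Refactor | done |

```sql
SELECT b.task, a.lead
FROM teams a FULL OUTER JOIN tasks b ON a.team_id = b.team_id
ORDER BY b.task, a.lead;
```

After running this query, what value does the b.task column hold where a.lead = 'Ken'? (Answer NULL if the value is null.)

NULL

FULL OUTER JOIN keeps every row from both sides; unmatched rows get NULL for the other side's columns.
Matching on a.team_id = b.team_id.
Matched pairs: 1; unmatched a rows kept: 2; unmatched b rows kept: 4.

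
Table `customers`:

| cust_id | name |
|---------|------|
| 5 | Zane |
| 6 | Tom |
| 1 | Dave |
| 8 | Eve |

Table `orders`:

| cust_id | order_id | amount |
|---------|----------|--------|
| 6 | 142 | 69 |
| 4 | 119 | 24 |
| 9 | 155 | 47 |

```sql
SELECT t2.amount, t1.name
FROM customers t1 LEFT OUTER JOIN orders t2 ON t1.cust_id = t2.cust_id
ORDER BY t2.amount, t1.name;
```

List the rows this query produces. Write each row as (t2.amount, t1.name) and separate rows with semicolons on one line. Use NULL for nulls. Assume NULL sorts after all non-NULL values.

(69, Tom); (NULL, Dave); (NULL, Eve); (NULL, Zane)

LEFT JOIN keeps every row from `customers`; unmatched rows get NULL for `orders`'s columns.
Matching on t1.cust_id = t2.cust_id.
Matched pairs: 1; unmatched t1 rows kept: 3.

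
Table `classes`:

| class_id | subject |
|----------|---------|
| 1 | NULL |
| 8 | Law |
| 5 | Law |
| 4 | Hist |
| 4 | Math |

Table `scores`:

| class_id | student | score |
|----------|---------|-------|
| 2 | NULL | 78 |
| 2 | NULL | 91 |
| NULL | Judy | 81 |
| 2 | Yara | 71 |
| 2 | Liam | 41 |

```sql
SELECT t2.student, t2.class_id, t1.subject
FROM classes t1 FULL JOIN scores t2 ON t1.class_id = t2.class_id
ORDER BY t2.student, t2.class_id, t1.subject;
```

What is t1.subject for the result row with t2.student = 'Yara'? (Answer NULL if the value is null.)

FULL OUTER JOIN keeps every row from both sides; unmatched rows get NULL for the other side's columns.
Matching on t1.class_id = t2.class_id. A NULL in a compared column never satisfies the condition.
- class_id=1: no t2 row matches, row kept with t2 columns NULL.
- class_id=8: no t2 row matches, row kept with t2 columns NULL.
- class_id=5: no t2 row matches, row kept with t2 columns NULL.
- class_id=4: no t2 row matches, row kept with t2 columns NULL.
- class_id=4: no t2 row matches, row kept with t2 columns NULL.
- 5 t2 row(s) had no t1 match → kept, t1 columns NULL.

NULL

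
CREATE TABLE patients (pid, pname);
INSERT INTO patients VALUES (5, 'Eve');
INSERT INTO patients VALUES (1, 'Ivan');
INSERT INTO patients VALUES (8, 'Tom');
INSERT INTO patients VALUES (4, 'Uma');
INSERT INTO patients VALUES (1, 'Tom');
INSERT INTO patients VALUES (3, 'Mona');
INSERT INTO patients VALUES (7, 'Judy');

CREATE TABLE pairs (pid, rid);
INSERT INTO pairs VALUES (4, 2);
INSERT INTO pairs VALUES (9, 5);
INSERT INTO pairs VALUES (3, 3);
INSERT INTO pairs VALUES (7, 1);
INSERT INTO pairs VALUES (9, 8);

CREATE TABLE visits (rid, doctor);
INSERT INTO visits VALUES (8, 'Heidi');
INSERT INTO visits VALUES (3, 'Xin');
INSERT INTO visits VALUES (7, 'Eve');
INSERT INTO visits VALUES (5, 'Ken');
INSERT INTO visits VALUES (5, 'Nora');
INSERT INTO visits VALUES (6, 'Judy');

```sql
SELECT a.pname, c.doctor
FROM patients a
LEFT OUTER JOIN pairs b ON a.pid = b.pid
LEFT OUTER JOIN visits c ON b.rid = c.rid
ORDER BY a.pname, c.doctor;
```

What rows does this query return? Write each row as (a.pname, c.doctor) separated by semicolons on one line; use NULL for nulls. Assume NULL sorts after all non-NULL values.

Evaluate left to right. First `patients a LEFT JOIN pairs b` on pid: 7 row(s).
Then LEFT JOIN `visits c` on rid: each of those 7 rows is kept; rows whose b.rid has no match in c get NULL for c's columns.

(Eve, NULL); (Ivan, NULL); (Judy, NULL); (Mona, Xin); (Tom, NULL); (Tom, NULL); (Uma, NULL)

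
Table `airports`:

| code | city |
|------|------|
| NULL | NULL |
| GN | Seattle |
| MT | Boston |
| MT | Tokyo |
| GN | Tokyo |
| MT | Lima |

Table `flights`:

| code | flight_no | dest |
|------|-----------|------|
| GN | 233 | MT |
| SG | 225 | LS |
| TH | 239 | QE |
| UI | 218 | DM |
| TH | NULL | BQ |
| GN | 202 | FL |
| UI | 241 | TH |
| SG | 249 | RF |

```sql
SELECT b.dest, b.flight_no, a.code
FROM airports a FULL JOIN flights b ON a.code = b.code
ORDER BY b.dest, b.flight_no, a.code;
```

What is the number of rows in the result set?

FULL OUTER JOIN keeps every row from both sides; unmatched rows get NULL for the other side's columns.
Matching on a.code = b.code. A NULL in a compared column never satisfies the condition.
- code=NULL: no b row matches, row kept with b columns NULL.
- code=GN: 2 matching b row(s), so 2 row(s) emitted.
- code=MT: no b row matches, row kept with b columns NULL.
- code=MT: no b row matches, row kept with b columns NULL.
- code=GN: 2 matching b row(s), so 2 row(s) emitted.
- code=MT: no b row matches, row kept with b columns NULL.
- 6 row(s) from b found no a partner → padded with NULL.
Total: 4 matched + 10 padded = 14 rows.

14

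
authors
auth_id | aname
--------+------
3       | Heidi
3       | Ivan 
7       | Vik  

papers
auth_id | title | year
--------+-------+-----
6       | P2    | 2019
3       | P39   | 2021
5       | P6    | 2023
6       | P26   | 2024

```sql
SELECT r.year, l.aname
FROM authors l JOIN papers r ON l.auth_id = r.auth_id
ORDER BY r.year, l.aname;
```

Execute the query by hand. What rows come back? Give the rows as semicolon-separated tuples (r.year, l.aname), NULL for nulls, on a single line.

(2021, Heidi); (2021, Ivan)

INNER JOIN keeps only pairs where the ON condition holds.
Matching on l.auth_id = r.auth_id.
Matched pairs: 2.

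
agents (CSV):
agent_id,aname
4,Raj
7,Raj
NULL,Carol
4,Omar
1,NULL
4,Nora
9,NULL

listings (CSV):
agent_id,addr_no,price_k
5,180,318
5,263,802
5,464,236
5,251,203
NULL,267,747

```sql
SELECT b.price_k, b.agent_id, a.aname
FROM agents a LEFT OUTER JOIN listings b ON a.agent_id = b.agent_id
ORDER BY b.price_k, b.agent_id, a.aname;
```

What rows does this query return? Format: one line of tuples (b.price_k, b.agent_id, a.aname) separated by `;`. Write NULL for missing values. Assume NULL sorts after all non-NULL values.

LEFT JOIN keeps every row from `agents`; unmatched rows get NULL for `listings`'s columns.
Matching on a.agent_id = b.agent_id. A NULL in a compared column never satisfies the condition.
Matched pairs: 0; unmatched a rows kept: 7.

(NULL, NULL, Carol); (NULL, NULL, Nora); (NULL, NULL, Omar); (NULL, NULL, Raj); (NULL, NULL, Raj); (NULL, NULL, NULL); (NULL, NULL, NULL)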